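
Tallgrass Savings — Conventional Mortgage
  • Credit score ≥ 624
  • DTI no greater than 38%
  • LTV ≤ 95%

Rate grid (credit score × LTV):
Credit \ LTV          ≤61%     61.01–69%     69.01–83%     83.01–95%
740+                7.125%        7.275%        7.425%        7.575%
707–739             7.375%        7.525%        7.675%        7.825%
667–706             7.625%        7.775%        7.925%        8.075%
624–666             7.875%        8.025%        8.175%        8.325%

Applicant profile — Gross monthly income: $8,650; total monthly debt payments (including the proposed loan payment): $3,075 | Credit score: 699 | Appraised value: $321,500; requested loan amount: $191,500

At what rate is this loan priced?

7.625%

Credit score 699 ≥ 624; DTI: 3,075 ÷ 8,650 = 35.5%, within the 38% cap
LTV: 191,500 ÷ 321,500 = 59.6%, within 95% cap
Score 699 is in the 667–706 band; LTV 59.6% is in the ≤61% band → 7.625%.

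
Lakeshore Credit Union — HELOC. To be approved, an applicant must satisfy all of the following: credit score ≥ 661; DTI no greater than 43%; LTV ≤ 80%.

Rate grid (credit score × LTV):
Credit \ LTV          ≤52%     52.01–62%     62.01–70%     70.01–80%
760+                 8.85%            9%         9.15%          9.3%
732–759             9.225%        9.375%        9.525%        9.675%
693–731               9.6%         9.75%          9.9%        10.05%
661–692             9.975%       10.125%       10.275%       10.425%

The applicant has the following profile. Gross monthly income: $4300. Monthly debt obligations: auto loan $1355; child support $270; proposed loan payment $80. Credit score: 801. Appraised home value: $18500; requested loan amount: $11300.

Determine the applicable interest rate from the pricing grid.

9%

Credit score 801 ≥ 661; Total monthly debts = (1,355 + 270 + 80) = 1,705. DTI: 1,705 ÷ 4,300 = 39.7%, within the 43% cap
LTV = 11,300/18,500 = 61.1% ≤ 80%
Score 801 is in the 760+ band; LTV 61.1% is in the 52.01–62% band → 9%.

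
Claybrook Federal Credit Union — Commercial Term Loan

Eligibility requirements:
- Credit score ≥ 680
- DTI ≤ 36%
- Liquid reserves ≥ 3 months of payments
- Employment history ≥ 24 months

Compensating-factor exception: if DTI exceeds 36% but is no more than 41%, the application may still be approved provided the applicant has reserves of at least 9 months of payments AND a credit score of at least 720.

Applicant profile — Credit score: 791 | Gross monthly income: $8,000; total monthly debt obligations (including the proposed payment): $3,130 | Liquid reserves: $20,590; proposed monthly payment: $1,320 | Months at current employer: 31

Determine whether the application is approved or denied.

Approved

Credit score 791 ≥ 680 (meets base)
DTI = 3,130/8,000 = 39.1% > 36% — standard DTI limit exceeded.
Liquid reserves cover 20,590/1,320 = 15.6 months — ≥ 3 required
Employment 31 ≥ 24 months
DTI 39.1% is within the 36%–41% exception band; checking compensating factors.
Reserves 15.6 ≥ 9 months; credit score 791 ≥ 720.
Both compensating conditions met → exception applies.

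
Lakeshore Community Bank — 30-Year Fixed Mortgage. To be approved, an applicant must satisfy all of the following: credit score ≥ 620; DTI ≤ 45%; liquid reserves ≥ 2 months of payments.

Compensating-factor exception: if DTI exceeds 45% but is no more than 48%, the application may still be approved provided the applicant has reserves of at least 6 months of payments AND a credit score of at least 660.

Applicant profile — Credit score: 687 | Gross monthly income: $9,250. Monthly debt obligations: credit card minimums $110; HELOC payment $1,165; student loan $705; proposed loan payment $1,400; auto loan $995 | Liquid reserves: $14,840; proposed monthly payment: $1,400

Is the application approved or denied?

Credit score 687 ≥ 620 (meets base)
Total debts = (110 + 1,165 + 705 + 1,400 + 995) = 4,375. DTI: 4,375 ÷ 9,250 = 47.3%, over the 45% base limit.
Liquid reserves cover 14,840/1,400 = 10.6 months — ≥ 2 required
47.3% falls in the override range (45%–48%), so the compensating-factor test applies.
Reserves 10.6 ≥ 6 months; credit score 687 ≥ 660.
Both override conditions satisfied; DTI exception granted.

Approved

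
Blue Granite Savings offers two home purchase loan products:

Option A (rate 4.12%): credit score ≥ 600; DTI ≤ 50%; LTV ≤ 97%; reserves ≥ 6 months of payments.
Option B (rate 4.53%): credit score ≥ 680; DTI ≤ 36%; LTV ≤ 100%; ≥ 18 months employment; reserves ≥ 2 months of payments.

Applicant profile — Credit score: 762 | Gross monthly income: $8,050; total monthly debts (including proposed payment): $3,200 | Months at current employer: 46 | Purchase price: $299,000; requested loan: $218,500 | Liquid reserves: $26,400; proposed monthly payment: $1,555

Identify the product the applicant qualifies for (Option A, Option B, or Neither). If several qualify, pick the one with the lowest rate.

Option A

DTI = 3,200/8,050 = 39.8%.
LTV = 218,500/299,000 = 73.1%.
Reserves = 26,400/1,555 = 17.0 months.
Option A: score 762 ≥ 600; DTI 39.8% ≤ 50%; LTV 73.1% ≤ 97%; reserves 17.0 ≥ 6 mo → qualifies.
Option B: score 762 ≥ 680; DTI 39.8% > 36%; LTV 73.1% ≤ 100%; employment 46 ≥ 18 mo; reserves 17.0 ≥ 2 mo → does not qualify.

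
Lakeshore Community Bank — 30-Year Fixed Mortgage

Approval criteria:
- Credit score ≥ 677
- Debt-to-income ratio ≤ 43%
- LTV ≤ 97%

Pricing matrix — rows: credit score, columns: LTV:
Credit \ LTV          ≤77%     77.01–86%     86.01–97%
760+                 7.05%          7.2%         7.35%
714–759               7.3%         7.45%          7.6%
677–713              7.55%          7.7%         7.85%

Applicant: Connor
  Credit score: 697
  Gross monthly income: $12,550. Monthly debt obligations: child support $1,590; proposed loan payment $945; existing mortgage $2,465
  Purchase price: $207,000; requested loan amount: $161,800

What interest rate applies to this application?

7.7%

Credit score 697 ≥ 677; Total monthly debts = (1,590 + 945 + 2,465) = 5,000. DTI: 5,000 ÷ 12,550 = 39.8%, within the 43% cap
LTV = 161,800/207,000 = 78.2% ≤ 97%
Score 697 is in the 677–713 band; LTV 78.2% is in the 77.01–86% band → 7.7%.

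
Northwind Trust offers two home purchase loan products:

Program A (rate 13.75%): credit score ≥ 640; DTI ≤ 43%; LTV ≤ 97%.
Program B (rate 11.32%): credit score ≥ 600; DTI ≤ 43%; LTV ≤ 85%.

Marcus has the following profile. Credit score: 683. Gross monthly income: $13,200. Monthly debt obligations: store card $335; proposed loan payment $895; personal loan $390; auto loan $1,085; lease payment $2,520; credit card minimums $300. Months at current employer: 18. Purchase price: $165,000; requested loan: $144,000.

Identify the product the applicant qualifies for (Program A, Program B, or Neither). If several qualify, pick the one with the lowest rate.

Total debts = (335 + 895 + 390 + 1,085 + 2,520 + 300) = 5,525; DTI = 5,525/13,200 = 41.9%.
LTV = 144,000/165,000 = 87.3%.
Program A: score 683 ≥ 640; DTI 41.9% ≤ 43%; LTV 87.3% ≤ 97% → qualifies.
Program B: score 683 ≥ 600; DTI 41.9% ≤ 43%; LTV 87.3% > 85% → does not qualify.

Program A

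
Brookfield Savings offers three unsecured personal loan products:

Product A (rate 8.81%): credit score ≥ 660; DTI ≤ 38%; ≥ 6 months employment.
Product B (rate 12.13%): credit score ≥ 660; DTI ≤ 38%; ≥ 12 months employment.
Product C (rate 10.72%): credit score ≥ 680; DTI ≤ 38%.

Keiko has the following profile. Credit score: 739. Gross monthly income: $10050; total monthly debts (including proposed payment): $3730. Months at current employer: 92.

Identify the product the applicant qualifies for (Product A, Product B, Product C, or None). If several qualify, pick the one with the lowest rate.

DTI = 3,730/10,050 = 37.1%.
Product A: score 739 ≥ 660; DTI 37.1% ≤ 38%; employment 92 ≥ 6 mo → qualifies.
Product B: score 739 ≥ 660; DTI 37.1% ≤ 38%; employment 92 ≥ 12 mo → qualifies.
Product C: score 739 ≥ 680; DTI 37.1% ≤ 38% → qualifies.
Qualifying: Product A, Product B, Product C. Lowest rate is 8.81% → Product A.

Product A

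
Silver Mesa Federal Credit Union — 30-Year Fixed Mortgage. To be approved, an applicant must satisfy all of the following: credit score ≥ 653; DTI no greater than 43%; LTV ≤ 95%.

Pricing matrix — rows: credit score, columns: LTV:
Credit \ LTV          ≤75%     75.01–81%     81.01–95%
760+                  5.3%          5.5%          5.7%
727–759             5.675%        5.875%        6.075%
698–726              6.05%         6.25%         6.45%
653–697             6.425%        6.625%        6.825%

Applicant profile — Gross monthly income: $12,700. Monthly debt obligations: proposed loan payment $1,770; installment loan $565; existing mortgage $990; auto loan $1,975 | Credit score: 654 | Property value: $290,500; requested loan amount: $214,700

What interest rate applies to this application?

Credit score 654 ≥ 653; Total monthly debts = (1,770 + 565 + 990 + 1,975) = 5,300. DTI = 5,300/12,700 = 41.7% ≤ 43%
LTV: 214,700 ÷ 290,500 = 73.9%, within 95% cap
Score 654 is in the 653–697 band; LTV 73.9% is in the ≤75% band → 6.425%.

6.425%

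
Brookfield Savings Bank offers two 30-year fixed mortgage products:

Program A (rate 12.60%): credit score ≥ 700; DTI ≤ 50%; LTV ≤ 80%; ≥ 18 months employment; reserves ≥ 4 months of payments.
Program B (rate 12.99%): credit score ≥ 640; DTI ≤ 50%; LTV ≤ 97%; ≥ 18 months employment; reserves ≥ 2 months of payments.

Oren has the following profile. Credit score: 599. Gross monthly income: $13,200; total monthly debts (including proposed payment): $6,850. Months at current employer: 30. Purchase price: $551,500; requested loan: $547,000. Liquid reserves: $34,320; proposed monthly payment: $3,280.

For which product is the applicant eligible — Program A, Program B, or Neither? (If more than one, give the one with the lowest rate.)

DTI = 6,850/13,200 = 51.9%.
LTV = 547,000/551,500 = 99.2%.
Reserves = 34,320/3,280 = 10.5 months.
Program A: score 599 < 700; DTI 51.9% > 50%; LTV 99.2% > 80%; employment 30 ≥ 18 mo; reserves 10.5 ≥ 4 mo → does not qualify.
Program B: score 599 < 640; DTI 51.9% > 50%; LTV 99.2% > 97%; employment 30 ≥ 18 mo; reserves 10.5 ≥ 2 mo → does not qualify.

Neither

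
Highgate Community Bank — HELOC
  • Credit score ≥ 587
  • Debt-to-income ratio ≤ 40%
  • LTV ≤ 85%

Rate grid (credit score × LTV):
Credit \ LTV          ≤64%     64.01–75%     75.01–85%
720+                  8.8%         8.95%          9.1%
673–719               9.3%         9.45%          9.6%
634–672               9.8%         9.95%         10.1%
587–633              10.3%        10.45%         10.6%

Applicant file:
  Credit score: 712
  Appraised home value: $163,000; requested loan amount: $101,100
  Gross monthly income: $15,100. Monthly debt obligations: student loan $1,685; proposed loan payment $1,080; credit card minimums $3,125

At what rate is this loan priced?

Credit score 712 ≥ 587; Total monthly debts = (1,685 + 1,080 + 3,125) = 5,890. Debt-to-income = 5,890/15,100 = 39% — meets 40% limit
LTV: 101,100 ÷ 163,000 = 62%, within 85% cap
Row: 712 falls in 673–719. Column: 62% falls in ≤64%. Rate = 9.3%.

9.3%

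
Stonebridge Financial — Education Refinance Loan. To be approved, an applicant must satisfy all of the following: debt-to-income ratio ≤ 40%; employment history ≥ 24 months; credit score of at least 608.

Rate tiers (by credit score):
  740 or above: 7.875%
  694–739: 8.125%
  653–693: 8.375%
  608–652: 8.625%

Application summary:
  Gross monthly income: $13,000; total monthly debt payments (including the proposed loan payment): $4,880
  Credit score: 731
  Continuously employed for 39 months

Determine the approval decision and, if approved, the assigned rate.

Credit score 731 ≥ 608 (meets minimum)
Employment 39 ≥ 24 months
Debt-to-income = 4,880/13,000 = 37.5% — meets 40% limit
All requirements met. Score 731 falls in the 694–739 tier → 8.125%.

Approved at 8.125%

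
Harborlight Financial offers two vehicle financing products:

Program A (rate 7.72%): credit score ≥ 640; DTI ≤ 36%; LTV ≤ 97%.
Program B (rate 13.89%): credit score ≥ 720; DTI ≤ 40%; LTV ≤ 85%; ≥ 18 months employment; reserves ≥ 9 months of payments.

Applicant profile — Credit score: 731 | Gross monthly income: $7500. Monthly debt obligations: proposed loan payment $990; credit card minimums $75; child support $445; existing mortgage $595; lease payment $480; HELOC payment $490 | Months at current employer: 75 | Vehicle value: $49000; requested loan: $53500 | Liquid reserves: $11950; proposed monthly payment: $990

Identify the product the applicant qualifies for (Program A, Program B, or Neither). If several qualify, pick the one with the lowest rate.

Neither

Total debts = (990 + 75 + 445 + 595 + 480 + 490) = 3,075; DTI = 3,075/7,500 = 41%.
LTV = 53,500/49,000 = 109.2%.
Reserves = 11,950/990 = 12.1 months.
Program A: score 731 ≥ 640; DTI 41% > 36%; LTV 109.2% > 97% → does not qualify.
Program B: score 731 ≥ 720; DTI 41% > 40%; LTV 109.2% > 85%; employment 75 ≥ 18 mo; reserves 12.1 ≥ 9 mo → does not qualify.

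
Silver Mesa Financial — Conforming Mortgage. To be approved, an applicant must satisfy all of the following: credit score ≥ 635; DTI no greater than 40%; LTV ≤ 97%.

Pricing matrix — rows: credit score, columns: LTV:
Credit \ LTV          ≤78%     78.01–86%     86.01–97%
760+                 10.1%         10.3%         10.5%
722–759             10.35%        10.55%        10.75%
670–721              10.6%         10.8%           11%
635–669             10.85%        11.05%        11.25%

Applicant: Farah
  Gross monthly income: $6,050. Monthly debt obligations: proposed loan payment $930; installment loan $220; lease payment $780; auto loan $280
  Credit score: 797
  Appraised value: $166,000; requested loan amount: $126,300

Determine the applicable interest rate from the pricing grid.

Credit score 797 ≥ 635; Total monthly debts = (930 + 220 + 780 + 280) = 2,210. DTI: 2,210 ÷ 6,050 = 36.5%, within the 40% cap
LTV: 126,300 ÷ 166,000 = 76.1%, within 97% cap
Credit 797 → row 760+; LTV 76.1% → column ≤78%. Grid cell → 10.1%.

10.1%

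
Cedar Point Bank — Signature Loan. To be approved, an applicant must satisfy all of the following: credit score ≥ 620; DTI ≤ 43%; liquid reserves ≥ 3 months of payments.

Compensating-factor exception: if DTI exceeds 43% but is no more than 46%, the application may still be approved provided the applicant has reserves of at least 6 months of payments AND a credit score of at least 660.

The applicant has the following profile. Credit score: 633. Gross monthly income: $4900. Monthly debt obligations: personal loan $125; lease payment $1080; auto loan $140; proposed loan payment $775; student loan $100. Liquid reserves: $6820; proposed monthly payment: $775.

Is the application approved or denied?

Denied

Credit score 633 ≥ 620 (meets base)
Total debts = (125 + 1,080 + 140 + 775 + 100) = 2,220. DTI: 2,220 ÷ 4,900 = 45.3%, over the 43% base limit.
Reserves = 6,820/775 = 8.8 months ≥ 3
DTI 45.3% is within the 43%–46% exception band; checking compensating factors.
Reserves 8.8 ≥ 6 months; credit score 633 < 660.
Compensating-factor requirement not fully met.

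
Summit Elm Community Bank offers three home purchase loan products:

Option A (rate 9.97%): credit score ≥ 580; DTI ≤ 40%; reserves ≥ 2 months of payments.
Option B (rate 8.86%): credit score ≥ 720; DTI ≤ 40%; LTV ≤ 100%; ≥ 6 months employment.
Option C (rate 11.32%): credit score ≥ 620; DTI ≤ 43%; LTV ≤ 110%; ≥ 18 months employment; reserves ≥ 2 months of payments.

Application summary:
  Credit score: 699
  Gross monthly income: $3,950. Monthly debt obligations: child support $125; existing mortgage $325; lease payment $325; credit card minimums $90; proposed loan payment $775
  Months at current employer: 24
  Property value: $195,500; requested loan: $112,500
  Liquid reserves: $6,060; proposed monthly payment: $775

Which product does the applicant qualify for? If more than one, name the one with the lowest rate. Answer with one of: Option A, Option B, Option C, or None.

Total debts = (125 + 325 + 325 + 90 + 775) = 1,640; DTI = 1,640/3,950 = 41.5%.
LTV = 112,500/195,500 = 57.5%.
Reserves = 6,060/775 = 7.8 months.
Option A: score 699 ≥ 580; DTI 41.5% > 40%; reserves 7.8 ≥ 2 mo → does not qualify.
Option B: score 699 < 720; DTI 41.5% > 40%; LTV 57.5% ≤ 100%; employment 24 ≥ 6 mo → does not qualify.
Option C: score 699 ≥ 620; DTI 41.5% ≤ 43%; LTV 57.5% ≤ 110%; employment 24 ≥ 18 mo; reserves 7.8 ≥ 2 mo → qualifies.

Option C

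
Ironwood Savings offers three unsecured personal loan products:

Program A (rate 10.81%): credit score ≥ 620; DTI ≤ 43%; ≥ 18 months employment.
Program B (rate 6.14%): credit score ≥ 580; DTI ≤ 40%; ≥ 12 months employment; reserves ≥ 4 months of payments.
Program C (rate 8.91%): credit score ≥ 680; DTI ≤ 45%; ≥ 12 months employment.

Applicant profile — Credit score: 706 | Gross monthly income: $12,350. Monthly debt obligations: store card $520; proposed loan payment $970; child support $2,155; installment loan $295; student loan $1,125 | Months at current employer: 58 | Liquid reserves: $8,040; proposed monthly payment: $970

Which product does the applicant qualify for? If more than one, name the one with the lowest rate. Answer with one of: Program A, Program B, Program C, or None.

Total debts = (520 + 970 + 2,155 + 295 + 1,125) = 5,065; DTI = 5,065/12,350 = 41%.
Reserves = 8,040/970 = 8.3 months.
Program A: score 706 ≥ 620; DTI 41% ≤ 43%; employment 58 ≥ 18 mo → qualifies.
Program B: score 706 ≥ 580; DTI 41% > 40%; employment 58 ≥ 12 mo; reserves 8.3 ≥ 4 mo → does not qualify.
Program C: score 706 ≥ 680; DTI 41% ≤ 45%; employment 58 ≥ 12 mo → qualifies.
Qualifying: Program A, Program C. Lowest rate is 8.91% → Program C.

Program C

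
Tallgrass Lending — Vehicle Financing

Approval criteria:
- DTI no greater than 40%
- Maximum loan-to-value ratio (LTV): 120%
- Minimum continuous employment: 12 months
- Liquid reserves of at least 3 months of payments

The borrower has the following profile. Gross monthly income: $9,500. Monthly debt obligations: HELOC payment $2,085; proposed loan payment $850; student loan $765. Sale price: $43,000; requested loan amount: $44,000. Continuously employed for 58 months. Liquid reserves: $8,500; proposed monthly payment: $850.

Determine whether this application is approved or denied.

Total monthly debts = (2,085 + 850 + 765) = 3,700. Debt-to-income = 3,700/9,500 = 38.9% — meets 40% limit
LTV = 44,000/43,000 = 102.3% ≤ 120%
Employment 58 ≥ 12 months
Reserves = 8,500/850 = 10.0 months ≥ 3
All criteria satisfied.

Approved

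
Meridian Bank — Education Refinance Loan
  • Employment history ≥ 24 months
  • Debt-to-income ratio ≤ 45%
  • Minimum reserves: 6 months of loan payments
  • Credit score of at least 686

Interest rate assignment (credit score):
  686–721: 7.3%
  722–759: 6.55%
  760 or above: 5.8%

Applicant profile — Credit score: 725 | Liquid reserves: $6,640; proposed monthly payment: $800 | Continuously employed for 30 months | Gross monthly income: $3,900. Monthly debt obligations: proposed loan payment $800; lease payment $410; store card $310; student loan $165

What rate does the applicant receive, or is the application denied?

Approved at 6.55%

Credit score 725 ≥ 686 (meets minimum)
Employment 30 ≥ 24 months
Total monthly debts = (800 + 410 + 310 + 165) = 1,685. DTI: 1,685 ÷ 3,900 = 43.2%, within the 45% cap
Reserves = 6,640/800 = 8.3 months ≥ 6
All requirements met. Score 725 falls in the 722–759 tier → 6.55%.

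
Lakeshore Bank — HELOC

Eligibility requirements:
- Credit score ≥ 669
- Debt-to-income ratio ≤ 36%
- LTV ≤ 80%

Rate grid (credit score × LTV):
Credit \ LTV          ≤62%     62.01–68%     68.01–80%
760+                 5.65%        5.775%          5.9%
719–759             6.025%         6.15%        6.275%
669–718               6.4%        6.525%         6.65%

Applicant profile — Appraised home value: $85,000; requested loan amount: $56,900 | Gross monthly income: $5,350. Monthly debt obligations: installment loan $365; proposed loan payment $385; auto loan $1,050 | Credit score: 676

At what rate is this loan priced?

Credit score 676 ≥ 669; Total monthly debts = (365 + 385 + 1,050) = 1,800. DTI: 1,800 ÷ 5,350 = 33.6%, within the 36% cap
LTV = 56,900/85,000 = 66.9% ≤ 80%
Credit 676 → row 669–718; LTV 66.9% → column 62.01–68%. Grid cell → 6.525%.

6.525%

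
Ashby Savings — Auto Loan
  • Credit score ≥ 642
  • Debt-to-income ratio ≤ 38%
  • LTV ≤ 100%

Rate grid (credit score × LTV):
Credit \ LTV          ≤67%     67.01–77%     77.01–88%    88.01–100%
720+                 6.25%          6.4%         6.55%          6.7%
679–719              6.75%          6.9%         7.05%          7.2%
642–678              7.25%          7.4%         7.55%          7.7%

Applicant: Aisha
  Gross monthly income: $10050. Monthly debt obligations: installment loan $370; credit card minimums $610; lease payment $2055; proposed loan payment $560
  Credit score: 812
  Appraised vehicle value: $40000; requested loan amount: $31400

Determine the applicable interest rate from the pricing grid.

Credit score 812 ≥ 642; Total monthly debts = (370 + 610 + 2,055 + 560) = 3,595. DTI: 3,595 ÷ 10,050 = 35.8%, within the 38% cap
LTV = 31,400/40,000 = 78.5% ≤ 100%
Credit 812 → row 720+; LTV 78.5% → column 77.01–88%. Grid cell → 6.55%.

6.55%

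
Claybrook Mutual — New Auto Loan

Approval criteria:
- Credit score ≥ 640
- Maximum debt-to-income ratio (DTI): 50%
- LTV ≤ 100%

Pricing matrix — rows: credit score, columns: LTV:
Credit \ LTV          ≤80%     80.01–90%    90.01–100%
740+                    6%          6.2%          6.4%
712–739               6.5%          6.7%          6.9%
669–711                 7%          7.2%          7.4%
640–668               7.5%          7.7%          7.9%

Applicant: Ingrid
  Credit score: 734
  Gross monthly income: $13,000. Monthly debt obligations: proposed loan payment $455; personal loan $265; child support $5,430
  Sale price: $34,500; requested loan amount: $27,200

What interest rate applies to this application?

Credit score 734 ≥ 640; Total monthly debts = (455 + 265 + 5,430) = 6,150. DTI: 6,150 ÷ 13,000 = 47.3%, within the 50% cap
Loan-to-value = 27,200/34,500 = 78.8% — pass (100% max)
Row: 734 falls in 712–739. Column: 78.8% falls in ≤80%. Rate = 6.5%.

6.5%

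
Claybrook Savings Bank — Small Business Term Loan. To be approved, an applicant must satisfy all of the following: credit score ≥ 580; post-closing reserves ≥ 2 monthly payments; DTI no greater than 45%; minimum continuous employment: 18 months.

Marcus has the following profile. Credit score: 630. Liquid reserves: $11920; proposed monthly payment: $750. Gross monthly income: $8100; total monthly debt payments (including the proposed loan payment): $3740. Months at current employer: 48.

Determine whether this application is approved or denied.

Credit score 630 ≥ 580 (meets)
Reserves: 11,920 ÷ 750 = 15.9 months (meets 2-month minimum)
DTI: 3,740 ÷ 8,100 = 46.2%, exceeds the 45% cap
Employment 48 ≥ 18 months
Fails on DTI.

Denied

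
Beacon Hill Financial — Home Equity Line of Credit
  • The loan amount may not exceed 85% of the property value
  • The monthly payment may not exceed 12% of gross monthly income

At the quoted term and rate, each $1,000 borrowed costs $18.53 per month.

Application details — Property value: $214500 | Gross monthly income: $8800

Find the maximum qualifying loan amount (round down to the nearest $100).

Payment cap: 12% × $8,800 = $1,056/month.
At $18.53 per $1,000, that supports 1,056/18.53 × 1,000 ≈ $56,988 → $56,900.
LTV cap: 85% × $214,500 = $182,325 → $182,300.
Binding constraint: payment-to-income.

$56,900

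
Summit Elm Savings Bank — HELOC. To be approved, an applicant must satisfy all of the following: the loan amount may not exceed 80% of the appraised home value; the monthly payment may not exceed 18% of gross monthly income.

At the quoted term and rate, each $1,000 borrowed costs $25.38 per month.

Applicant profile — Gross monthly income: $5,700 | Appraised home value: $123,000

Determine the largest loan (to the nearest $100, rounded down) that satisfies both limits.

$40,400

Payment cap: 18% × $5,700 = $1,026/month.
At $25.38 per $1,000, that supports 1,026/25.38 × 1,000 ≈ $40,425 → $40,400.
LTV cap: 80% × $123,000 = $98,400 → $98,400.
Binding constraint: payment-to-income.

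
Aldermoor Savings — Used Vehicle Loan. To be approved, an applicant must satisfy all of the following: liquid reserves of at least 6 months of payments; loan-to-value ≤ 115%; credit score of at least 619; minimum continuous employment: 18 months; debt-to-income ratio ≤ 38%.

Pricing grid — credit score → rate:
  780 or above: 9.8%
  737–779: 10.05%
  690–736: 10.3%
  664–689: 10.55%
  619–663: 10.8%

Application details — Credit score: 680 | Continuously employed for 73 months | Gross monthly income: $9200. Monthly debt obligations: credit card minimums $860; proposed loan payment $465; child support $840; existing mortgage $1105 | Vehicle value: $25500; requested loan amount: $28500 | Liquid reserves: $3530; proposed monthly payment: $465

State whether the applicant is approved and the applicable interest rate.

Approved at 10.55%

Credit score 680 ≥ 619 (meets minimum)
LTV = 28,500/25,500 = 111.8% ≤ 115%
Reserves = 3,530/465 = 7.6 months ≥ 6
Total monthly debts = (860 + 465 + 840 + 1,105) = 3,270. DTI = 3,270/9,200 = 35.5% ≤ 38%
Employment 73 ≥ 18 months
All requirements met. Score 680 falls in the 664–689 tier → 10.55%.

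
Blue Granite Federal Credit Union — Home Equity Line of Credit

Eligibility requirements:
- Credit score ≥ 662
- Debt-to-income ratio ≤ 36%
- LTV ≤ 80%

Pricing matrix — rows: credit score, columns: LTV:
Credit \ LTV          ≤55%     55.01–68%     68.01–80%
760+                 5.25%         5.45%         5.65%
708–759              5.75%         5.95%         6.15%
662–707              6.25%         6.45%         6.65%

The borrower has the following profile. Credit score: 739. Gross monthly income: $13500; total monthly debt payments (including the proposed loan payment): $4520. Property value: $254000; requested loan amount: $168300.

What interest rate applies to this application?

5.95%

Credit score 739 ≥ 662; DTI: 4,520 ÷ 13,500 = 33.5%, within the 36% cap
LTV = 168,300/254,000 = 66.3% ≤ 80%
Credit 739 → row 708–759; LTV 66.3% → column 55.01–68%. Grid cell → 5.95%.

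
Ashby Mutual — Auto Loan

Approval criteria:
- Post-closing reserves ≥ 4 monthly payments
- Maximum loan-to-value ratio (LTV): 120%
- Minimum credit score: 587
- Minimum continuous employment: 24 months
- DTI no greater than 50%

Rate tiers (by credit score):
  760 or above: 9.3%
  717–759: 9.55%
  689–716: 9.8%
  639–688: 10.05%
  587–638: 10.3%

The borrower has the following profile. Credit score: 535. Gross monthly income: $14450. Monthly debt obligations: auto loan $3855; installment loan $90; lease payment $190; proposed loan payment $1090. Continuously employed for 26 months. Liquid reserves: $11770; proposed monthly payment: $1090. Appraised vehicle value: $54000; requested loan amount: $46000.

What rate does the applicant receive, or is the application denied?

Denied

Credit score 535 < 587 (below minimum)
Total monthly debts = (3,855 + 90 + 190 + 1,090) = 5,225. DTI: 5,225 ÷ 14,450 = 36.2%, within the 50% cap
LTV = 46,000/54,000 = 85.2% ≤ 120%
Employment 26 ≥ 24 months
Reserves = 11,770/1,090 = 10.8 months ≥ 4
Not all requirements met → denied.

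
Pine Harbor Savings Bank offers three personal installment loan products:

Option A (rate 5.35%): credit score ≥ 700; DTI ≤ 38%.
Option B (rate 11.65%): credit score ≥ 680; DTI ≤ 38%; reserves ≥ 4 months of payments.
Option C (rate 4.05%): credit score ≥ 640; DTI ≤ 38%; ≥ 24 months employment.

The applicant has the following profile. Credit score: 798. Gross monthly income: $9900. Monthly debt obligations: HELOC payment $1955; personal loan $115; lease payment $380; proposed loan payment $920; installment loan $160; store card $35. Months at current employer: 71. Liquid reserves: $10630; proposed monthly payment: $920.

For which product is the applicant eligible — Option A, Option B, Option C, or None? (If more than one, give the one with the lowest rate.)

Total debts = (1,955 + 115 + 380 + 920 + 160 + 35) = 3,565; DTI = 3,565/9,900 = 36%.
Reserves = 10,630/920 = 11.6 months.
Option A: score 798 ≥ 700; DTI 36% ≤ 38% → qualifies.
Option B: score 798 ≥ 680; DTI 36% ≤ 38%; reserves 11.6 ≥ 4 mo → qualifies.
Option C: score 798 ≥ 640; DTI 36% ≤ 38%; employment 71 ≥ 24 mo → qualifies.
Qualifying: Option A, Option B, Option C. Lowest rate is 4.05% → Option C.

Option C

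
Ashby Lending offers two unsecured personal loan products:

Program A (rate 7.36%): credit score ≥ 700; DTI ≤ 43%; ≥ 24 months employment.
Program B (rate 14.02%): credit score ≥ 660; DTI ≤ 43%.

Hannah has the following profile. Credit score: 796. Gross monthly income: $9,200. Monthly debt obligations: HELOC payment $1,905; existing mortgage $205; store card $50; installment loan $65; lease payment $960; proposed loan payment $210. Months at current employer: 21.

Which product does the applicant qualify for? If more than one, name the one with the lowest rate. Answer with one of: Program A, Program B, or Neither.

Program B

Total debts = (1,905 + 205 + 50 + 65 + 960 + 210) = 3,395; DTI = 3,395/9,200 = 36.9%.
Program A: score 796 ≥ 700; DTI 36.9% ≤ 43%; employment 21 < 24 mo → does not qualify.
Program B: score 796 ≥ 660; DTI 36.9% ≤ 43% → qualifies.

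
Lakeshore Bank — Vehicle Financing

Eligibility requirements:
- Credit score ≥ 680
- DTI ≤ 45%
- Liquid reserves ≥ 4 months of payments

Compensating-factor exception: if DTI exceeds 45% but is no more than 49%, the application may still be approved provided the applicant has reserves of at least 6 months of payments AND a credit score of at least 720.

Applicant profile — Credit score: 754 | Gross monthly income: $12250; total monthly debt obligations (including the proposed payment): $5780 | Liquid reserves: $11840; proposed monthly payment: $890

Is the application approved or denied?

Credit score 754 ≥ 680 (meets base)
DTI: 5,780 ÷ 12,250 = 47.2%, over the 45% base limit.
Reserves: 11,840 ÷ 890 = 13.3 months (meets 4-month minimum)
47.2% falls in the override range (45%–49%), so the compensating-factor test applies.
Override check — reserves: 13.3 mo (ok); score: 754 (ok).
Both compensating conditions met → exception applies.

Approved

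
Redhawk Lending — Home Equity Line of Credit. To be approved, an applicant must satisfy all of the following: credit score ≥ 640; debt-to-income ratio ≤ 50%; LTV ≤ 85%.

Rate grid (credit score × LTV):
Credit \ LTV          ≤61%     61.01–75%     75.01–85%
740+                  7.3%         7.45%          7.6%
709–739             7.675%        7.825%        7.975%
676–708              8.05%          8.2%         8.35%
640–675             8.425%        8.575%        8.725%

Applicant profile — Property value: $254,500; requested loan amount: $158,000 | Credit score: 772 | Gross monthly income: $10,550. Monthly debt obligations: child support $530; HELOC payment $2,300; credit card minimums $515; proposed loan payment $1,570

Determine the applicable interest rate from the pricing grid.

7.45%

Credit score 772 ≥ 640; Total monthly debts = (530 + 2,300 + 515 + 1,570) = 4,915. Debt-to-income = 4,915/10,550 = 46.6% — meets 50% limit
Loan-to-value = 158,000/254,500 = 62.1% — pass (85% max)
Credit 772 → row 740+; LTV 62.1% → column 61.01–75%. Grid cell → 7.45%.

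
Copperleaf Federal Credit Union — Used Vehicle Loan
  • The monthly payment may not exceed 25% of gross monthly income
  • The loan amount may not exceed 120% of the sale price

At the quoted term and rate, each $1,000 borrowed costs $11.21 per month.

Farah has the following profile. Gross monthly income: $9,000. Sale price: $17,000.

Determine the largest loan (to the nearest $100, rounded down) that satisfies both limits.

$20,400

Payment cap: 25% × $9,000 = $2,250/month.
At $11.21 per $1,000, that supports 2,250/11.21 × 1,000 ≈ $200,713 → $200,700.
LTV cap: 120% × $17,000 = $20,400 → $20,400.
Binding constraint: loan-to-value.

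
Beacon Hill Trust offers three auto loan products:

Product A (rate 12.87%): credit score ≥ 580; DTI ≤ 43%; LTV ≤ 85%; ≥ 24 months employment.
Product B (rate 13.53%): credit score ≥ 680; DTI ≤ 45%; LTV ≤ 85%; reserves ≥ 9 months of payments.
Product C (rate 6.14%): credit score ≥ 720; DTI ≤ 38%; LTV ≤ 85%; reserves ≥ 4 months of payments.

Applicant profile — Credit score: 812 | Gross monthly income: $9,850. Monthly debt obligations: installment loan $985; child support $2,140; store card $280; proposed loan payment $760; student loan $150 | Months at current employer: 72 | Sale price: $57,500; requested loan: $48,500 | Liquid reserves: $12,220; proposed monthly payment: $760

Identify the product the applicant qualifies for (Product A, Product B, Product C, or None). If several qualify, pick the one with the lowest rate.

Product B

Total debts = (985 + 2,140 + 280 + 760 + 150) = 4,315; DTI = 4,315/9,850 = 43.8%.
LTV = 48,500/57,500 = 84.3%.
Reserves = 12,220/760 = 16.1 months.
Product A: score 812 ≥ 580; DTI 43.8% > 43%; LTV 84.3% ≤ 85%; employment 72 ≥ 24 mo → does not qualify.
Product B: score 812 ≥ 680; DTI 43.8% ≤ 45%; LTV 84.3% ≤ 85%; reserves 16.1 ≥ 9 mo → qualifies.
Product C: score 812 ≥ 720; DTI 43.8% > 38%; LTV 84.3% ≤ 85%; reserves 16.1 ≥ 4 mo → does not qualify.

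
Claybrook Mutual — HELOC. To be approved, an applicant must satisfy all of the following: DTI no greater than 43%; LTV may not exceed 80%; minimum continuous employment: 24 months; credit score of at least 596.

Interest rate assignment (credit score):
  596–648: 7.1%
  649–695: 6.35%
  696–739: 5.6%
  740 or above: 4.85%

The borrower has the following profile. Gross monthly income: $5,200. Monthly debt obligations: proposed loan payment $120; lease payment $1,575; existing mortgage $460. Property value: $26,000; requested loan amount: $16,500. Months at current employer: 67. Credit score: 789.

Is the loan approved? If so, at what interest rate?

Credit score 789 ≥ 596 (meets minimum)
LTV: 16,500 ÷ 26,000 = 63.5%, within 80% cap
Total monthly debts = (120 + 1,575 + 460) = 2,155. Debt-to-income = 2,155/5,200 = 41.4% — meets 43% limit
Employment 67 ≥ 24 months
All requirements met. Score 789 falls in the 740 or above tier → 4.85%.

Approved at 4.85%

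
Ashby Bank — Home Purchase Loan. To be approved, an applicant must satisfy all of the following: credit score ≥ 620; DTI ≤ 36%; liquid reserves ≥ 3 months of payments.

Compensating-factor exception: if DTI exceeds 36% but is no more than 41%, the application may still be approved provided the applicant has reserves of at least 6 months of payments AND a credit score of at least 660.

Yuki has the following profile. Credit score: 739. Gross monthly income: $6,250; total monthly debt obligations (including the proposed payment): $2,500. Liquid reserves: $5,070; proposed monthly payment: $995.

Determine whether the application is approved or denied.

Credit score 739 ≥ 620 (meets base)
DTI: 2,500 ÷ 6,250 = 40%, over the 36% base limit.
Reserves: 5,070 ÷ 995 = 5.1 months (meets 3-month minimum)
40% falls in the override range (36%–41%), so the compensating-factor test applies.
Override check — reserves: 5.1 mo (short of 6); score: 739 (ok).
Compensating-factor requirement not fully met.

Denied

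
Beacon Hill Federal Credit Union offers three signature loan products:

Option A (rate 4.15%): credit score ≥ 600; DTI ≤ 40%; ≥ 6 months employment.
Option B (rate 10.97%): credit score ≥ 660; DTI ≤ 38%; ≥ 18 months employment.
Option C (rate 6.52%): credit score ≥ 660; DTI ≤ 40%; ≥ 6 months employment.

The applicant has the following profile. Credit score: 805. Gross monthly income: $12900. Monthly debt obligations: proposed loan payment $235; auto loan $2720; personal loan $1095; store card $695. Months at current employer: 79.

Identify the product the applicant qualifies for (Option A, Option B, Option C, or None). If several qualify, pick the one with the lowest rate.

Option A

Total debts = (235 + 2,720 + 1,095 + 695) = 4,745; DTI = 4,745/12,900 = 36.8%.
Option A: score 805 ≥ 600; DTI 36.8% ≤ 40%; employment 79 ≥ 6 mo → qualifies.
Option B: score 805 ≥ 660; DTI 36.8% ≤ 38%; employment 79 ≥ 18 mo → qualifies.
Option C: score 805 ≥ 660; DTI 36.8% ≤ 40%; employment 79 ≥ 6 mo → qualifies.
Qualifying: Option A, Option B, Option C. Lowest rate is 4.15% → Option A.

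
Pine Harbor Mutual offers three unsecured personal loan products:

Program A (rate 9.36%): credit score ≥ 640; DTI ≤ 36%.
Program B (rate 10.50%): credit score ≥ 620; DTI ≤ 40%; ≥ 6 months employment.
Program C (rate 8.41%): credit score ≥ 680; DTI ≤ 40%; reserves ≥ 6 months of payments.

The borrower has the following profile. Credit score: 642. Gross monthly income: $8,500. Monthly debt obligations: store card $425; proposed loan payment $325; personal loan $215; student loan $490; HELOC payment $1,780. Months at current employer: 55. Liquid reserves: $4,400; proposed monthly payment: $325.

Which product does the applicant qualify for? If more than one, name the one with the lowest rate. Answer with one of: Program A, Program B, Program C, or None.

Program B

Total debts = (425 + 325 + 215 + 490 + 1,780) = 3,235; DTI = 3,235/8,500 = 38.1%.
Reserves = 4,400/325 = 13.5 months.
Program A: score 642 ≥ 640; DTI 38.1% > 36% → does not qualify.
Program B: score 642 ≥ 620; DTI 38.1% ≤ 40%; employment 55 ≥ 6 mo → qualifies.
Program C: score 642 < 680; DTI 38.1% ≤ 40%; reserves 13.5 ≥ 6 mo → does not qualify.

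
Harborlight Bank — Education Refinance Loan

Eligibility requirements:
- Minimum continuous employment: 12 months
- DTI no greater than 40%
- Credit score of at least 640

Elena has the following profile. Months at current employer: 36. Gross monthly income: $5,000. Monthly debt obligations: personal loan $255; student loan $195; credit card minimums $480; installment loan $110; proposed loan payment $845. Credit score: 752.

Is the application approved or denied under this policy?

Approved

Employment 36 ≥ 12 months
Total monthly debts = (255 + 195 + 480 + 110 + 845) = 1,885. DTI = 1,885/5,000 = 37.7% ≤ 40%
Credit score 752 ≥ 640 (meets)
All criteria satisfied.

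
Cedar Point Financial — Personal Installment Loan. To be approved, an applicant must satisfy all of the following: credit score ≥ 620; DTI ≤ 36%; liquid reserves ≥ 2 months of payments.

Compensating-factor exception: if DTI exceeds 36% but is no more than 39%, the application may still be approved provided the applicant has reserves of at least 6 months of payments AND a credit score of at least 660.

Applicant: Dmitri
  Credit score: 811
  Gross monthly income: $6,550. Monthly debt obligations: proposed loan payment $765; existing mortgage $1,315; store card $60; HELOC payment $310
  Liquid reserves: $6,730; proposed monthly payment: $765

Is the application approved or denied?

Approved

Credit score 811 ≥ 620 (meets base)
Total debts = (765 + 1,315 + 60 + 310) = 2,450. DTI = 2,450/6,550 = 37.4% > 36% — standard DTI limit exceeded.
Reserves: 6,730 ÷ 765 = 8.8 months (meets 2-month minimum)
DTI 37.4% is within the 36%–39% exception band; checking compensating factors.
Reserves 8.8 ≥ 6 months; credit score 811 ≥ 660.
Both compensating conditions met → exception applies.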